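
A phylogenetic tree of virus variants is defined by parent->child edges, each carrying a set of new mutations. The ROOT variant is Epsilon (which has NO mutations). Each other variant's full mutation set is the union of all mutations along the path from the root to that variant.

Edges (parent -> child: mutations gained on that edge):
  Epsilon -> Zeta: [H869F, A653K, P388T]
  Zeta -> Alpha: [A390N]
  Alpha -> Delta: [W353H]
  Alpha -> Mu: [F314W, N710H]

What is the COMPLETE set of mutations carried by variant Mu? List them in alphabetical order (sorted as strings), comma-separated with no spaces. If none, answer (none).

Answer: A390N,A653K,F314W,H869F,N710H,P388T

Derivation:
At Epsilon: gained [] -> total []
At Zeta: gained ['H869F', 'A653K', 'P388T'] -> total ['A653K', 'H869F', 'P388T']
At Alpha: gained ['A390N'] -> total ['A390N', 'A653K', 'H869F', 'P388T']
At Mu: gained ['F314W', 'N710H'] -> total ['A390N', 'A653K', 'F314W', 'H869F', 'N710H', 'P388T']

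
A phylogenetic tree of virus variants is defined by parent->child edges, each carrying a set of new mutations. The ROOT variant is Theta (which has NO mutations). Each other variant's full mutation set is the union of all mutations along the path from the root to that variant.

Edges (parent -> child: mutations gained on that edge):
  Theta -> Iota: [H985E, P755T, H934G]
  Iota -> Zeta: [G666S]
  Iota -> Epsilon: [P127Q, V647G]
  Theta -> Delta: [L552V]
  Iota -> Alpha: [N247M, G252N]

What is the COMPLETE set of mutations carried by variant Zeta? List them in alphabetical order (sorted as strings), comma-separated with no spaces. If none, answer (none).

Answer: G666S,H934G,H985E,P755T

Derivation:
At Theta: gained [] -> total []
At Iota: gained ['H985E', 'P755T', 'H934G'] -> total ['H934G', 'H985E', 'P755T']
At Zeta: gained ['G666S'] -> total ['G666S', 'H934G', 'H985E', 'P755T']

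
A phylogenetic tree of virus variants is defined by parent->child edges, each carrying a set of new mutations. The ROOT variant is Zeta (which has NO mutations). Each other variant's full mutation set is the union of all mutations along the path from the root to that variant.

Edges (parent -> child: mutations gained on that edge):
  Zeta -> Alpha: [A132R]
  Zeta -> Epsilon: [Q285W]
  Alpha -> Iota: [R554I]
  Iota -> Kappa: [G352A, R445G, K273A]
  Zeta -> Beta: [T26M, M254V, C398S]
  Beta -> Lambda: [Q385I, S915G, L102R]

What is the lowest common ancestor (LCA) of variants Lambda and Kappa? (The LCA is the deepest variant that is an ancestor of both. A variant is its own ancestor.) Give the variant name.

Path from root to Lambda: Zeta -> Beta -> Lambda
  ancestors of Lambda: {Zeta, Beta, Lambda}
Path from root to Kappa: Zeta -> Alpha -> Iota -> Kappa
  ancestors of Kappa: {Zeta, Alpha, Iota, Kappa}
Common ancestors: {Zeta}
Walk up from Kappa: Kappa (not in ancestors of Lambda), Iota (not in ancestors of Lambda), Alpha (not in ancestors of Lambda), Zeta (in ancestors of Lambda)
Deepest common ancestor (LCA) = Zeta

Answer: Zeta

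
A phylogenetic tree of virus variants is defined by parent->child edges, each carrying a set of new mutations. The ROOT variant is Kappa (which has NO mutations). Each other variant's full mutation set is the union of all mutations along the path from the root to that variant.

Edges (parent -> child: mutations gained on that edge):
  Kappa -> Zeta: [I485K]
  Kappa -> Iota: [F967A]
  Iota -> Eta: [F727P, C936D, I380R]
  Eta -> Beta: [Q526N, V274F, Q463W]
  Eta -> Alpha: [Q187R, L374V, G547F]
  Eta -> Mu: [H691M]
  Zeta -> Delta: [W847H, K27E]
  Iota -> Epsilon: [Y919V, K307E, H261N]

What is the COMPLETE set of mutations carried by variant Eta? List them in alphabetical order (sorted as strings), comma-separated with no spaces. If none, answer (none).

Answer: C936D,F727P,F967A,I380R

Derivation:
At Kappa: gained [] -> total []
At Iota: gained ['F967A'] -> total ['F967A']
At Eta: gained ['F727P', 'C936D', 'I380R'] -> total ['C936D', 'F727P', 'F967A', 'I380R']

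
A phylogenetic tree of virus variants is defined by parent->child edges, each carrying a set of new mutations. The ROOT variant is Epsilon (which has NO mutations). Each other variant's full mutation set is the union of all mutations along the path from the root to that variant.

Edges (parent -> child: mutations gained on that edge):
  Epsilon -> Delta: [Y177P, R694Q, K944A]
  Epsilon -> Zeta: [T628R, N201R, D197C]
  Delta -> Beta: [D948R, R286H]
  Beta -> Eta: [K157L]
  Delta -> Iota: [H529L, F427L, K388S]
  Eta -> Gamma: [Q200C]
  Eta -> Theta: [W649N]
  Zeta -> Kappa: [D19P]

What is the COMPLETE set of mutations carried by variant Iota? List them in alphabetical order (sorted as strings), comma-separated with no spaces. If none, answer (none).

At Epsilon: gained [] -> total []
At Delta: gained ['Y177P', 'R694Q', 'K944A'] -> total ['K944A', 'R694Q', 'Y177P']
At Iota: gained ['H529L', 'F427L', 'K388S'] -> total ['F427L', 'H529L', 'K388S', 'K944A', 'R694Q', 'Y177P']

Answer: F427L,H529L,K388S,K944A,R694Q,Y177P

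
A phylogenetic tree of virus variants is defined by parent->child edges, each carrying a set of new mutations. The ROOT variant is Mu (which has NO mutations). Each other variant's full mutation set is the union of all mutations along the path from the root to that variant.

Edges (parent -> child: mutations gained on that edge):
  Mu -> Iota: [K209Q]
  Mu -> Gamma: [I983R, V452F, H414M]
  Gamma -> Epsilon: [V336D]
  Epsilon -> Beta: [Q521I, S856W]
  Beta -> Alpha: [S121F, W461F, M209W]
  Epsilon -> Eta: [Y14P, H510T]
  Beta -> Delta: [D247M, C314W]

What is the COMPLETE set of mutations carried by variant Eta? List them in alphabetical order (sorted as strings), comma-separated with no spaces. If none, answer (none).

Answer: H414M,H510T,I983R,V336D,V452F,Y14P

Derivation:
At Mu: gained [] -> total []
At Gamma: gained ['I983R', 'V452F', 'H414M'] -> total ['H414M', 'I983R', 'V452F']
At Epsilon: gained ['V336D'] -> total ['H414M', 'I983R', 'V336D', 'V452F']
At Eta: gained ['Y14P', 'H510T'] -> total ['H414M', 'H510T', 'I983R', 'V336D', 'V452F', 'Y14P']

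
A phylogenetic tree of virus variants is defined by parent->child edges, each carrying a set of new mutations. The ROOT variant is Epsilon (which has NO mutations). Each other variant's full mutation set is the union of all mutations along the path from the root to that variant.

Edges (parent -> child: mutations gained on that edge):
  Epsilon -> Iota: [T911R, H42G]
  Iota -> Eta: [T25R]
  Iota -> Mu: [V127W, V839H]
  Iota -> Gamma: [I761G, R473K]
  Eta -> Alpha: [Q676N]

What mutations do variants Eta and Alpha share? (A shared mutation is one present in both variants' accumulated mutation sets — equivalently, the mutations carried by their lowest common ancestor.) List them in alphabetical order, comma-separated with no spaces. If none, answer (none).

Answer: H42G,T25R,T911R

Derivation:
Accumulating mutations along path to Eta:
  At Epsilon: gained [] -> total []
  At Iota: gained ['T911R', 'H42G'] -> total ['H42G', 'T911R']
  At Eta: gained ['T25R'] -> total ['H42G', 'T25R', 'T911R']
Mutations(Eta) = ['H42G', 'T25R', 'T911R']
Accumulating mutations along path to Alpha:
  At Epsilon: gained [] -> total []
  At Iota: gained ['T911R', 'H42G'] -> total ['H42G', 'T911R']
  At Eta: gained ['T25R'] -> total ['H42G', 'T25R', 'T911R']
  At Alpha: gained ['Q676N'] -> total ['H42G', 'Q676N', 'T25R', 'T911R']
Mutations(Alpha) = ['H42G', 'Q676N', 'T25R', 'T911R']
Intersection: ['H42G', 'T25R', 'T911R'] ∩ ['H42G', 'Q676N', 'T25R', 'T911R'] = ['H42G', 'T25R', 'T911R']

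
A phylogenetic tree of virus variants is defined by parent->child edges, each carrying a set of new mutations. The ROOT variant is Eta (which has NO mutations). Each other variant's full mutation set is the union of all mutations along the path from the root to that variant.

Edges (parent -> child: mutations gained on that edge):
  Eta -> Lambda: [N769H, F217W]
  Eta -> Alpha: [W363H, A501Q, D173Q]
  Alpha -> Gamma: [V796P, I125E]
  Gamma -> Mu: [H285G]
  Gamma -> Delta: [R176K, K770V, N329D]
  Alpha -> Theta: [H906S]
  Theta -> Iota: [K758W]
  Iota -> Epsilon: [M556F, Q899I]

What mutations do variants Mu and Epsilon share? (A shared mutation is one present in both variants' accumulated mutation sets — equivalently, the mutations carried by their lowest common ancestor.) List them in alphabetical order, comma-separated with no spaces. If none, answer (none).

Answer: A501Q,D173Q,W363H

Derivation:
Accumulating mutations along path to Mu:
  At Eta: gained [] -> total []
  At Alpha: gained ['W363H', 'A501Q', 'D173Q'] -> total ['A501Q', 'D173Q', 'W363H']
  At Gamma: gained ['V796P', 'I125E'] -> total ['A501Q', 'D173Q', 'I125E', 'V796P', 'W363H']
  At Mu: gained ['H285G'] -> total ['A501Q', 'D173Q', 'H285G', 'I125E', 'V796P', 'W363H']
Mutations(Mu) = ['A501Q', 'D173Q', 'H285G', 'I125E', 'V796P', 'W363H']
Accumulating mutations along path to Epsilon:
  At Eta: gained [] -> total []
  At Alpha: gained ['W363H', 'A501Q', 'D173Q'] -> total ['A501Q', 'D173Q', 'W363H']
  At Theta: gained ['H906S'] -> total ['A501Q', 'D173Q', 'H906S', 'W363H']
  At Iota: gained ['K758W'] -> total ['A501Q', 'D173Q', 'H906S', 'K758W', 'W363H']
  At Epsilon: gained ['M556F', 'Q899I'] -> total ['A501Q', 'D173Q', 'H906S', 'K758W', 'M556F', 'Q899I', 'W363H']
Mutations(Epsilon) = ['A501Q', 'D173Q', 'H906S', 'K758W', 'M556F', 'Q899I', 'W363H']
Intersection: ['A501Q', 'D173Q', 'H285G', 'I125E', 'V796P', 'W363H'] ∩ ['A501Q', 'D173Q', 'H906S', 'K758W', 'M556F', 'Q899I', 'W363H'] = ['A501Q', 'D173Q', 'W363H']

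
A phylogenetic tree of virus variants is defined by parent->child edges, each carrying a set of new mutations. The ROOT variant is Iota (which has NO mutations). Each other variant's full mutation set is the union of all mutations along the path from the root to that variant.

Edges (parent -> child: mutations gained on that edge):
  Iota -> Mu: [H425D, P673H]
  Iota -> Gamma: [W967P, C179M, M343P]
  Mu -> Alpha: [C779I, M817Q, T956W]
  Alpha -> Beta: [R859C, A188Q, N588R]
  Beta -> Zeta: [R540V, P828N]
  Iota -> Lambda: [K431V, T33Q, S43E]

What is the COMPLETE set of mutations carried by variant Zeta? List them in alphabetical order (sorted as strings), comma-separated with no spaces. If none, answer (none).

At Iota: gained [] -> total []
At Mu: gained ['H425D', 'P673H'] -> total ['H425D', 'P673H']
At Alpha: gained ['C779I', 'M817Q', 'T956W'] -> total ['C779I', 'H425D', 'M817Q', 'P673H', 'T956W']
At Beta: gained ['R859C', 'A188Q', 'N588R'] -> total ['A188Q', 'C779I', 'H425D', 'M817Q', 'N588R', 'P673H', 'R859C', 'T956W']
At Zeta: gained ['R540V', 'P828N'] -> total ['A188Q', 'C779I', 'H425D', 'M817Q', 'N588R', 'P673H', 'P828N', 'R540V', 'R859C', 'T956W']

Answer: A188Q,C779I,H425D,M817Q,N588R,P673H,P828N,R540V,R859C,T956W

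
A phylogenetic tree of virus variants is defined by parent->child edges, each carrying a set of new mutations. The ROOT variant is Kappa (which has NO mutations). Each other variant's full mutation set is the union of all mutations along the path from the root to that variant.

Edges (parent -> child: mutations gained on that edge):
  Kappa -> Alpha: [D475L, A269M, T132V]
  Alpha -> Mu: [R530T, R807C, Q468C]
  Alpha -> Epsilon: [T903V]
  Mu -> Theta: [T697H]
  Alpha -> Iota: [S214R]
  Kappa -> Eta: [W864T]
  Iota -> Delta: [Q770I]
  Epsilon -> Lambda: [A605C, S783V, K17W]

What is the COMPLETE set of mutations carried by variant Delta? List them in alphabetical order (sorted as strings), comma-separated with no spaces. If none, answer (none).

Answer: A269M,D475L,Q770I,S214R,T132V

Derivation:
At Kappa: gained [] -> total []
At Alpha: gained ['D475L', 'A269M', 'T132V'] -> total ['A269M', 'D475L', 'T132V']
At Iota: gained ['S214R'] -> total ['A269M', 'D475L', 'S214R', 'T132V']
At Delta: gained ['Q770I'] -> total ['A269M', 'D475L', 'Q770I', 'S214R', 'T132V']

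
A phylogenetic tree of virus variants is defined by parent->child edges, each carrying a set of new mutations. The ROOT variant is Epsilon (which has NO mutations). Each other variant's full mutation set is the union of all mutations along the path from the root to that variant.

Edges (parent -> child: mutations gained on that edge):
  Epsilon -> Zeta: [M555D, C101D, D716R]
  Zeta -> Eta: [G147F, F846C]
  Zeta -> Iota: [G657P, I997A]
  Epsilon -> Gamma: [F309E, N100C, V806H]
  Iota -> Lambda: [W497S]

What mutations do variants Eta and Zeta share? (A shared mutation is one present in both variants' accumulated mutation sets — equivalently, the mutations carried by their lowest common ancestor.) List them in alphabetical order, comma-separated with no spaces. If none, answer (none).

Answer: C101D,D716R,M555D

Derivation:
Accumulating mutations along path to Eta:
  At Epsilon: gained [] -> total []
  At Zeta: gained ['M555D', 'C101D', 'D716R'] -> total ['C101D', 'D716R', 'M555D']
  At Eta: gained ['G147F', 'F846C'] -> total ['C101D', 'D716R', 'F846C', 'G147F', 'M555D']
Mutations(Eta) = ['C101D', 'D716R', 'F846C', 'G147F', 'M555D']
Accumulating mutations along path to Zeta:
  At Epsilon: gained [] -> total []
  At Zeta: gained ['M555D', 'C101D', 'D716R'] -> total ['C101D', 'D716R', 'M555D']
Mutations(Zeta) = ['C101D', 'D716R', 'M555D']
Intersection: ['C101D', 'D716R', 'F846C', 'G147F', 'M555D'] ∩ ['C101D', 'D716R', 'M555D'] = ['C101D', 'D716R', 'M555D']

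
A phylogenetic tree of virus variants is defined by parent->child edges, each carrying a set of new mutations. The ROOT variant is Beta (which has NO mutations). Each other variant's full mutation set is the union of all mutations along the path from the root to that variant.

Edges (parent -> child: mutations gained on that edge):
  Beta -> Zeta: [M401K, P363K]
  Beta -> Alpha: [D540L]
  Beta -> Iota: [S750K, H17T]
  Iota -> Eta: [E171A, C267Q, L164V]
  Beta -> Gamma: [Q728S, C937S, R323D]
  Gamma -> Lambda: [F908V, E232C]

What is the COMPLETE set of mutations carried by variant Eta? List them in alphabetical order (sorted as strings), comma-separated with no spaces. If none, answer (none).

At Beta: gained [] -> total []
At Iota: gained ['S750K', 'H17T'] -> total ['H17T', 'S750K']
At Eta: gained ['E171A', 'C267Q', 'L164V'] -> total ['C267Q', 'E171A', 'H17T', 'L164V', 'S750K']

Answer: C267Q,E171A,H17T,L164V,S750K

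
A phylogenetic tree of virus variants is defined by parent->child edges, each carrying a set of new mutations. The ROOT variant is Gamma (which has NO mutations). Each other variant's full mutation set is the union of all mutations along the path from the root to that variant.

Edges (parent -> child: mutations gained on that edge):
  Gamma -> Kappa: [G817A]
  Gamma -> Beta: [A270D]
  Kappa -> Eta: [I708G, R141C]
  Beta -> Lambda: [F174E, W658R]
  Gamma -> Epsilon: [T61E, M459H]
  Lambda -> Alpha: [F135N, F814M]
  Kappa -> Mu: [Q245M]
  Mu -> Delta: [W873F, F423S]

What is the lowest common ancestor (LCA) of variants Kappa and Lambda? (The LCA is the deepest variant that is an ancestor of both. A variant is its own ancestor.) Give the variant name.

Answer: Gamma

Derivation:
Path from root to Kappa: Gamma -> Kappa
  ancestors of Kappa: {Gamma, Kappa}
Path from root to Lambda: Gamma -> Beta -> Lambda
  ancestors of Lambda: {Gamma, Beta, Lambda}
Common ancestors: {Gamma}
Walk up from Lambda: Lambda (not in ancestors of Kappa), Beta (not in ancestors of Kappa), Gamma (in ancestors of Kappa)
Deepest common ancestor (LCA) = Gamma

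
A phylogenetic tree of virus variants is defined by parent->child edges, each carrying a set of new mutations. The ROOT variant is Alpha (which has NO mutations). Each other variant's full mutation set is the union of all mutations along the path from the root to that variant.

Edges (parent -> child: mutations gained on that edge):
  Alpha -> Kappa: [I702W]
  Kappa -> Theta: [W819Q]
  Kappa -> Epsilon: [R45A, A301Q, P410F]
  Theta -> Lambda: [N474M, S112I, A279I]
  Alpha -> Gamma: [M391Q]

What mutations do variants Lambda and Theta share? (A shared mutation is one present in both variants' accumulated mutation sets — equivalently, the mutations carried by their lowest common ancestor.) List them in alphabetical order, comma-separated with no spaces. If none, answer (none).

Answer: I702W,W819Q

Derivation:
Accumulating mutations along path to Lambda:
  At Alpha: gained [] -> total []
  At Kappa: gained ['I702W'] -> total ['I702W']
  At Theta: gained ['W819Q'] -> total ['I702W', 'W819Q']
  At Lambda: gained ['N474M', 'S112I', 'A279I'] -> total ['A279I', 'I702W', 'N474M', 'S112I', 'W819Q']
Mutations(Lambda) = ['A279I', 'I702W', 'N474M', 'S112I', 'W819Q']
Accumulating mutations along path to Theta:
  At Alpha: gained [] -> total []
  At Kappa: gained ['I702W'] -> total ['I702W']
  At Theta: gained ['W819Q'] -> total ['I702W', 'W819Q']
Mutations(Theta) = ['I702W', 'W819Q']
Intersection: ['A279I', 'I702W', 'N474M', 'S112I', 'W819Q'] ∩ ['I702W', 'W819Q'] = ['I702W', 'W819Q']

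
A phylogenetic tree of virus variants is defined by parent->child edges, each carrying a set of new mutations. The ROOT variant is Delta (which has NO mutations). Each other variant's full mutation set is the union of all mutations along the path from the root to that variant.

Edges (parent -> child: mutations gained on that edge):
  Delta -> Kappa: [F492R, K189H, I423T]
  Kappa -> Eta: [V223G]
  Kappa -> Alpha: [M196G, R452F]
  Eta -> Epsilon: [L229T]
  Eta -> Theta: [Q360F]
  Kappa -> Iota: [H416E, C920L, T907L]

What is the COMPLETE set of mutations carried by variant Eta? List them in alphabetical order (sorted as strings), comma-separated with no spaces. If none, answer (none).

At Delta: gained [] -> total []
At Kappa: gained ['F492R', 'K189H', 'I423T'] -> total ['F492R', 'I423T', 'K189H']
At Eta: gained ['V223G'] -> total ['F492R', 'I423T', 'K189H', 'V223G']

Answer: F492R,I423T,K189H,V223G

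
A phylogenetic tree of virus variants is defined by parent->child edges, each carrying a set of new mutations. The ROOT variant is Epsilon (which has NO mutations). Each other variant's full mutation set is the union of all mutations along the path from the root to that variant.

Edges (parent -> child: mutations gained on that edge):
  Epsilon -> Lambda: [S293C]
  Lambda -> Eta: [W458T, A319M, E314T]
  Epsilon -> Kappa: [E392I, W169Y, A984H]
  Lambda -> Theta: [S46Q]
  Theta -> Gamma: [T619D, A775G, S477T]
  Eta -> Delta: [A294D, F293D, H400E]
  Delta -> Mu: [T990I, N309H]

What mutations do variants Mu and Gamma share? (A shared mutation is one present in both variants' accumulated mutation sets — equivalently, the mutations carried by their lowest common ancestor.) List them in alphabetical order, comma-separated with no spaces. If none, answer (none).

Answer: S293C

Derivation:
Accumulating mutations along path to Mu:
  At Epsilon: gained [] -> total []
  At Lambda: gained ['S293C'] -> total ['S293C']
  At Eta: gained ['W458T', 'A319M', 'E314T'] -> total ['A319M', 'E314T', 'S293C', 'W458T']
  At Delta: gained ['A294D', 'F293D', 'H400E'] -> total ['A294D', 'A319M', 'E314T', 'F293D', 'H400E', 'S293C', 'W458T']
  At Mu: gained ['T990I', 'N309H'] -> total ['A294D', 'A319M', 'E314T', 'F293D', 'H400E', 'N309H', 'S293C', 'T990I', 'W458T']
Mutations(Mu) = ['A294D', 'A319M', 'E314T', 'F293D', 'H400E', 'N309H', 'S293C', 'T990I', 'W458T']
Accumulating mutations along path to Gamma:
  At Epsilon: gained [] -> total []
  At Lambda: gained ['S293C'] -> total ['S293C']
  At Theta: gained ['S46Q'] -> total ['S293C', 'S46Q']
  At Gamma: gained ['T619D', 'A775G', 'S477T'] -> total ['A775G', 'S293C', 'S46Q', 'S477T', 'T619D']
Mutations(Gamma) = ['A775G', 'S293C', 'S46Q', 'S477T', 'T619D']
Intersection: ['A294D', 'A319M', 'E314T', 'F293D', 'H400E', 'N309H', 'S293C', 'T990I', 'W458T'] ∩ ['A775G', 'S293C', 'S46Q', 'S477T', 'T619D'] = ['S293C']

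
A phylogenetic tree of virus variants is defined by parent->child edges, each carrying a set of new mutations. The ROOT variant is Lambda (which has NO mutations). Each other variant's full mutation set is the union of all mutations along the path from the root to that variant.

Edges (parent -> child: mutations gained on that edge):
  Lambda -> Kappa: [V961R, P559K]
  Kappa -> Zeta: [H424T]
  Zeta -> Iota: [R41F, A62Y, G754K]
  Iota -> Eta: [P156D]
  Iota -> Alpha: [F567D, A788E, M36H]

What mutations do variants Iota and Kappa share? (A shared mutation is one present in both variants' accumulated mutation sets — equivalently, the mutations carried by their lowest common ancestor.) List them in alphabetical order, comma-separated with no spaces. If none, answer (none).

Answer: P559K,V961R

Derivation:
Accumulating mutations along path to Iota:
  At Lambda: gained [] -> total []
  At Kappa: gained ['V961R', 'P559K'] -> total ['P559K', 'V961R']
  At Zeta: gained ['H424T'] -> total ['H424T', 'P559K', 'V961R']
  At Iota: gained ['R41F', 'A62Y', 'G754K'] -> total ['A62Y', 'G754K', 'H424T', 'P559K', 'R41F', 'V961R']
Mutations(Iota) = ['A62Y', 'G754K', 'H424T', 'P559K', 'R41F', 'V961R']
Accumulating mutations along path to Kappa:
  At Lambda: gained [] -> total []
  At Kappa: gained ['V961R', 'P559K'] -> total ['P559K', 'V961R']
Mutations(Kappa) = ['P559K', 'V961R']
Intersection: ['A62Y', 'G754K', 'H424T', 'P559K', 'R41F', 'V961R'] ∩ ['P559K', 'V961R'] = ['P559K', 'V961R']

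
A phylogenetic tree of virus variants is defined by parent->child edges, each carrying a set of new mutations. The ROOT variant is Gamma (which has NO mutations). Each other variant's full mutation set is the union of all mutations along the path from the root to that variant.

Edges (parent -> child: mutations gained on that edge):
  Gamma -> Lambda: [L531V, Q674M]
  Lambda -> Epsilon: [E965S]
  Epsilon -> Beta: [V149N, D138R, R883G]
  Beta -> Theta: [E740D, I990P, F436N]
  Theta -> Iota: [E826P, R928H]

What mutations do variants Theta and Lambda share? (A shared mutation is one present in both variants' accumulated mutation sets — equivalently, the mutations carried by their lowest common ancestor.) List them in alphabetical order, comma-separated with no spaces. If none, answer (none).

Accumulating mutations along path to Theta:
  At Gamma: gained [] -> total []
  At Lambda: gained ['L531V', 'Q674M'] -> total ['L531V', 'Q674M']
  At Epsilon: gained ['E965S'] -> total ['E965S', 'L531V', 'Q674M']
  At Beta: gained ['V149N', 'D138R', 'R883G'] -> total ['D138R', 'E965S', 'L531V', 'Q674M', 'R883G', 'V149N']
  At Theta: gained ['E740D', 'I990P', 'F436N'] -> total ['D138R', 'E740D', 'E965S', 'F436N', 'I990P', 'L531V', 'Q674M', 'R883G', 'V149N']
Mutations(Theta) = ['D138R', 'E740D', 'E965S', 'F436N', 'I990P', 'L531V', 'Q674M', 'R883G', 'V149N']
Accumulating mutations along path to Lambda:
  At Gamma: gained [] -> total []
  At Lambda: gained ['L531V', 'Q674M'] -> total ['L531V', 'Q674M']
Mutations(Lambda) = ['L531V', 'Q674M']
Intersection: ['D138R', 'E740D', 'E965S', 'F436N', 'I990P', 'L531V', 'Q674M', 'R883G', 'V149N'] ∩ ['L531V', 'Q674M'] = ['L531V', 'Q674M']

Answer: L531V,Q674M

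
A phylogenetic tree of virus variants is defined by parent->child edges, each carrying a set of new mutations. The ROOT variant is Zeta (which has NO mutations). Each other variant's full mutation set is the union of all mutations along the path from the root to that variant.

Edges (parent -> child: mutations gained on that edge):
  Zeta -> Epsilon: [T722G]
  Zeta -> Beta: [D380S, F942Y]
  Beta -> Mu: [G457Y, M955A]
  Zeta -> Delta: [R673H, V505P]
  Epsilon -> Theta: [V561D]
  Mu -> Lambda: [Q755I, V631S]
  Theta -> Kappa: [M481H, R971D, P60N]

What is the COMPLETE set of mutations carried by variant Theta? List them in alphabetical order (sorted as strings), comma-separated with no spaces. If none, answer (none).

Answer: T722G,V561D

Derivation:
At Zeta: gained [] -> total []
At Epsilon: gained ['T722G'] -> total ['T722G']
At Theta: gained ['V561D'] -> total ['T722G', 'V561D']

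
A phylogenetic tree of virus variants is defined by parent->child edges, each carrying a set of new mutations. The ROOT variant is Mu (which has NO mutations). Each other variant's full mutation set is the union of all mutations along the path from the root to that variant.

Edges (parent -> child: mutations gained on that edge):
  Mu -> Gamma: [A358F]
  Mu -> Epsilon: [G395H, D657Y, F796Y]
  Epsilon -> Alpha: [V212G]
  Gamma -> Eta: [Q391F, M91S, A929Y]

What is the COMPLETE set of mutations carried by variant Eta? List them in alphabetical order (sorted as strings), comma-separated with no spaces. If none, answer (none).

Answer: A358F,A929Y,M91S,Q391F

Derivation:
At Mu: gained [] -> total []
At Gamma: gained ['A358F'] -> total ['A358F']
At Eta: gained ['Q391F', 'M91S', 'A929Y'] -> total ['A358F', 'A929Y', 'M91S', 'Q391F']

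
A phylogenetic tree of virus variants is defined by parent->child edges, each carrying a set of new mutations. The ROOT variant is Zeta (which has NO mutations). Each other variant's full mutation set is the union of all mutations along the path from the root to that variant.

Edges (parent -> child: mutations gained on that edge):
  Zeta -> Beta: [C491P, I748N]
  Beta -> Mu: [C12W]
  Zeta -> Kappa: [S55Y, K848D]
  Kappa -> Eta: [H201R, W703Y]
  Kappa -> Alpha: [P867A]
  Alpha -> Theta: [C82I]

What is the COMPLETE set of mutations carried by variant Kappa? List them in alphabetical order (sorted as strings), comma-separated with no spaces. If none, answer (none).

Answer: K848D,S55Y

Derivation:
At Zeta: gained [] -> total []
At Kappa: gained ['S55Y', 'K848D'] -> total ['K848D', 'S55Y']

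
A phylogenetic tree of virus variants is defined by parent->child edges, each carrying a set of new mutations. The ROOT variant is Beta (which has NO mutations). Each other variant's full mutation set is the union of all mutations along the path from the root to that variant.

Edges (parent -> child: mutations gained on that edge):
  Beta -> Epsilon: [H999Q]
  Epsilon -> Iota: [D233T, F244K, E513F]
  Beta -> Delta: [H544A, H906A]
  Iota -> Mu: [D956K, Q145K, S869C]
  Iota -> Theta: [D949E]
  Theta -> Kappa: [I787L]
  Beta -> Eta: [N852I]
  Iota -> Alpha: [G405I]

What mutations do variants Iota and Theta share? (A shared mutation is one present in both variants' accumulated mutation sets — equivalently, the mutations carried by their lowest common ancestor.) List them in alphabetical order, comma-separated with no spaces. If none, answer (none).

Answer: D233T,E513F,F244K,H999Q

Derivation:
Accumulating mutations along path to Iota:
  At Beta: gained [] -> total []
  At Epsilon: gained ['H999Q'] -> total ['H999Q']
  At Iota: gained ['D233T', 'F244K', 'E513F'] -> total ['D233T', 'E513F', 'F244K', 'H999Q']
Mutations(Iota) = ['D233T', 'E513F', 'F244K', 'H999Q']
Accumulating mutations along path to Theta:
  At Beta: gained [] -> total []
  At Epsilon: gained ['H999Q'] -> total ['H999Q']
  At Iota: gained ['D233T', 'F244K', 'E513F'] -> total ['D233T', 'E513F', 'F244K', 'H999Q']
  At Theta: gained ['D949E'] -> total ['D233T', 'D949E', 'E513F', 'F244K', 'H999Q']
Mutations(Theta) = ['D233T', 'D949E', 'E513F', 'F244K', 'H999Q']
Intersection: ['D233T', 'E513F', 'F244K', 'H999Q'] ∩ ['D233T', 'D949E', 'E513F', 'F244K', 'H999Q'] = ['D233T', 'E513F', 'F244K', 'H999Q']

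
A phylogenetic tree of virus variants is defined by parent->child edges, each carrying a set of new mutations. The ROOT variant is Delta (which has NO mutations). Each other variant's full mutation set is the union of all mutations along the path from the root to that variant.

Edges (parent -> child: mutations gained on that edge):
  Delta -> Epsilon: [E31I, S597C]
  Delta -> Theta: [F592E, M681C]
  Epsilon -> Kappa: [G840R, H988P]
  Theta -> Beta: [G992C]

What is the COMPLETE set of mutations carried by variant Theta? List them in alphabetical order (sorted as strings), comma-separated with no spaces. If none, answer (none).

Answer: F592E,M681C

Derivation:
At Delta: gained [] -> total []
At Theta: gained ['F592E', 'M681C'] -> total ['F592E', 'M681C']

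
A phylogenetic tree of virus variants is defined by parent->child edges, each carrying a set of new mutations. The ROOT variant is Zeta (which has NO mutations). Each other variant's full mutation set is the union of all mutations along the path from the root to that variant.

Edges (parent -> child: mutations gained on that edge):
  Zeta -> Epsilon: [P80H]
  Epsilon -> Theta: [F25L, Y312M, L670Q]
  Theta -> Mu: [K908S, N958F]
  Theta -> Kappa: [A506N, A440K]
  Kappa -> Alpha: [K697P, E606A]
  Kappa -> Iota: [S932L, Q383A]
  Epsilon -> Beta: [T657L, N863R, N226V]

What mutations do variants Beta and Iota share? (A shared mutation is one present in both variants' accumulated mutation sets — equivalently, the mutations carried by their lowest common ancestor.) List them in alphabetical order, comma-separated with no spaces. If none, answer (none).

Accumulating mutations along path to Beta:
  At Zeta: gained [] -> total []
  At Epsilon: gained ['P80H'] -> total ['P80H']
  At Beta: gained ['T657L', 'N863R', 'N226V'] -> total ['N226V', 'N863R', 'P80H', 'T657L']
Mutations(Beta) = ['N226V', 'N863R', 'P80H', 'T657L']
Accumulating mutations along path to Iota:
  At Zeta: gained [] -> total []
  At Epsilon: gained ['P80H'] -> total ['P80H']
  At Theta: gained ['F25L', 'Y312M', 'L670Q'] -> total ['F25L', 'L670Q', 'P80H', 'Y312M']
  At Kappa: gained ['A506N', 'A440K'] -> total ['A440K', 'A506N', 'F25L', 'L670Q', 'P80H', 'Y312M']
  At Iota: gained ['S932L', 'Q383A'] -> total ['A440K', 'A506N', 'F25L', 'L670Q', 'P80H', 'Q383A', 'S932L', 'Y312M']
Mutations(Iota) = ['A440K', 'A506N', 'F25L', 'L670Q', 'P80H', 'Q383A', 'S932L', 'Y312M']
Intersection: ['N226V', 'N863R', 'P80H', 'T657L'] ∩ ['A440K', 'A506N', 'F25L', 'L670Q', 'P80H', 'Q383A', 'S932L', 'Y312M'] = ['P80H']

Answer: P80H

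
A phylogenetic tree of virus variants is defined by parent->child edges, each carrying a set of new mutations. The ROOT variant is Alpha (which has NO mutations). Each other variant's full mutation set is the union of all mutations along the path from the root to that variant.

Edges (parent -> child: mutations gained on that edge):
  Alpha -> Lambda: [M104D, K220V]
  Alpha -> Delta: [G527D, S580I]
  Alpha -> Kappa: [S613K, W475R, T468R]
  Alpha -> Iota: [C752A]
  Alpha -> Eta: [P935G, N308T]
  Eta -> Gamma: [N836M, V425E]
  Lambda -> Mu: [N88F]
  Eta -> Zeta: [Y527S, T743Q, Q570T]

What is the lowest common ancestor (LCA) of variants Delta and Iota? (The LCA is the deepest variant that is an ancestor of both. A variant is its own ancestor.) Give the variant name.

Path from root to Delta: Alpha -> Delta
  ancestors of Delta: {Alpha, Delta}
Path from root to Iota: Alpha -> Iota
  ancestors of Iota: {Alpha, Iota}
Common ancestors: {Alpha}
Walk up from Iota: Iota (not in ancestors of Delta), Alpha (in ancestors of Delta)
Deepest common ancestor (LCA) = Alpha

Answer: Alpha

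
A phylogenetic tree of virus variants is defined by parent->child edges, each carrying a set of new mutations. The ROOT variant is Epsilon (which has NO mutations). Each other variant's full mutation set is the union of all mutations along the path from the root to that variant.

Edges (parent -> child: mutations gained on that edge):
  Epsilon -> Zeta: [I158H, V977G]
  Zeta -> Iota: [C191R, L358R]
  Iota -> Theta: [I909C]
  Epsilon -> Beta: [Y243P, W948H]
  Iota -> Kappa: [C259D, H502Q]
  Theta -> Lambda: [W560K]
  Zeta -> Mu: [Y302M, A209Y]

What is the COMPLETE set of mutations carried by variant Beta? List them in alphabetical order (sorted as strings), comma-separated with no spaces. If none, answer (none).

At Epsilon: gained [] -> total []
At Beta: gained ['Y243P', 'W948H'] -> total ['W948H', 'Y243P']

Answer: W948H,Y243P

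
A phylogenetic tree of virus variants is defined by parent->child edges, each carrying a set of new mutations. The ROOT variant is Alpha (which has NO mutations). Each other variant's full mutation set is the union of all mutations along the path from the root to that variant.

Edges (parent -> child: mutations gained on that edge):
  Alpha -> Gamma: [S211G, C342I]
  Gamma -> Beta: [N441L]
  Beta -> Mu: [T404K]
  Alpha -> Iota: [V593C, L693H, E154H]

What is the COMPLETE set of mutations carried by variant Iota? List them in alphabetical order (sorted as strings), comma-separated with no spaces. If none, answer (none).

Answer: E154H,L693H,V593C

Derivation:
At Alpha: gained [] -> total []
At Iota: gained ['V593C', 'L693H', 'E154H'] -> total ['E154H', 'L693H', 'V593C']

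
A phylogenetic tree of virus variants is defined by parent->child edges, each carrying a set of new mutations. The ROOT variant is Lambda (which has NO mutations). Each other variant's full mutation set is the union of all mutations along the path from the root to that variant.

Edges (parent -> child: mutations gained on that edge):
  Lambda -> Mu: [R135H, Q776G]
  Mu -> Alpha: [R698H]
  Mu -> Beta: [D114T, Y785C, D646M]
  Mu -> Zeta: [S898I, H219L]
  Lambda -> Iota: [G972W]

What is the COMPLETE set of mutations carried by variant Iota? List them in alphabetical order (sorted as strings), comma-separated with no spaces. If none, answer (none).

At Lambda: gained [] -> total []
At Iota: gained ['G972W'] -> total ['G972W']

Answer: G972W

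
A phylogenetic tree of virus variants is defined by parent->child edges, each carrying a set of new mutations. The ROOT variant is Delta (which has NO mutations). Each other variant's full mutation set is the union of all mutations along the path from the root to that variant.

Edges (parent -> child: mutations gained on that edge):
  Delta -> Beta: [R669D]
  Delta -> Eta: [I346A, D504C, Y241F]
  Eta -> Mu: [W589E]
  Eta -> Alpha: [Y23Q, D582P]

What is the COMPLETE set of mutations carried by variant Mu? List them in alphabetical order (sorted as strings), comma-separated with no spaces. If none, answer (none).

At Delta: gained [] -> total []
At Eta: gained ['I346A', 'D504C', 'Y241F'] -> total ['D504C', 'I346A', 'Y241F']
At Mu: gained ['W589E'] -> total ['D504C', 'I346A', 'W589E', 'Y241F']

Answer: D504C,I346A,W589E,Y241F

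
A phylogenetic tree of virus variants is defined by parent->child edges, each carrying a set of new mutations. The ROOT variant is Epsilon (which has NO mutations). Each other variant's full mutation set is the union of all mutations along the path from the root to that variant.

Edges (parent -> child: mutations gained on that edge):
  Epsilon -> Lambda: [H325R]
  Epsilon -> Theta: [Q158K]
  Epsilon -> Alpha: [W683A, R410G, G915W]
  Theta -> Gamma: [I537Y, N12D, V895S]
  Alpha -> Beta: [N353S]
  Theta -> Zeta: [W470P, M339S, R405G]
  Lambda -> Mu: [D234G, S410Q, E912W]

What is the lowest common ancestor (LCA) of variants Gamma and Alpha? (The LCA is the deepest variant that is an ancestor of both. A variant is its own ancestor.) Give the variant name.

Path from root to Gamma: Epsilon -> Theta -> Gamma
  ancestors of Gamma: {Epsilon, Theta, Gamma}
Path from root to Alpha: Epsilon -> Alpha
  ancestors of Alpha: {Epsilon, Alpha}
Common ancestors: {Epsilon}
Walk up from Alpha: Alpha (not in ancestors of Gamma), Epsilon (in ancestors of Gamma)
Deepest common ancestor (LCA) = Epsilon

Answer: Epsilon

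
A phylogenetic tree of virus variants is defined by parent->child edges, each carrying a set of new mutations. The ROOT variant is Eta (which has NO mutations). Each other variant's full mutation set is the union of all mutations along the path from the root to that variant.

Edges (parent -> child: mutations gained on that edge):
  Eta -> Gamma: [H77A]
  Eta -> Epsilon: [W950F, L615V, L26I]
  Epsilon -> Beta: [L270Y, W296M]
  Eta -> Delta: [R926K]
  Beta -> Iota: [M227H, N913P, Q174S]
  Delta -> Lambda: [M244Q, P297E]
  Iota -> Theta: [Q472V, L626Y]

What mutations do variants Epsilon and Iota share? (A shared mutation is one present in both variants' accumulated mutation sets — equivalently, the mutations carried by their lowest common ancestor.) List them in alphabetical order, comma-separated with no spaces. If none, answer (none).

Accumulating mutations along path to Epsilon:
  At Eta: gained [] -> total []
  At Epsilon: gained ['W950F', 'L615V', 'L26I'] -> total ['L26I', 'L615V', 'W950F']
Mutations(Epsilon) = ['L26I', 'L615V', 'W950F']
Accumulating mutations along path to Iota:
  At Eta: gained [] -> total []
  At Epsilon: gained ['W950F', 'L615V', 'L26I'] -> total ['L26I', 'L615V', 'W950F']
  At Beta: gained ['L270Y', 'W296M'] -> total ['L26I', 'L270Y', 'L615V', 'W296M', 'W950F']
  At Iota: gained ['M227H', 'N913P', 'Q174S'] -> total ['L26I', 'L270Y', 'L615V', 'M227H', 'N913P', 'Q174S', 'W296M', 'W950F']
Mutations(Iota) = ['L26I', 'L270Y', 'L615V', 'M227H', 'N913P', 'Q174S', 'W296M', 'W950F']
Intersection: ['L26I', 'L615V', 'W950F'] ∩ ['L26I', 'L270Y', 'L615V', 'M227H', 'N913P', 'Q174S', 'W296M', 'W950F'] = ['L26I', 'L615V', 'W950F']

Answer: L26I,L615V,W950F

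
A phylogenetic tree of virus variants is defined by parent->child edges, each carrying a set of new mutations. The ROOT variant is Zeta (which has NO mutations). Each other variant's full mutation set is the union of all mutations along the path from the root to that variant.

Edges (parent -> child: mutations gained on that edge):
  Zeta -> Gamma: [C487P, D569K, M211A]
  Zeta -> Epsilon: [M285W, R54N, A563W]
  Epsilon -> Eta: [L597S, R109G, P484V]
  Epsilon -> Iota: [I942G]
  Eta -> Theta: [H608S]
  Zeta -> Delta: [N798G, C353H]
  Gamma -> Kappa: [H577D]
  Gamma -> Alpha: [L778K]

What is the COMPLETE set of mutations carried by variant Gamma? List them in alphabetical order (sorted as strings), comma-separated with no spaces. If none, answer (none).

At Zeta: gained [] -> total []
At Gamma: gained ['C487P', 'D569K', 'M211A'] -> total ['C487P', 'D569K', 'M211A']

Answer: C487P,D569K,M211A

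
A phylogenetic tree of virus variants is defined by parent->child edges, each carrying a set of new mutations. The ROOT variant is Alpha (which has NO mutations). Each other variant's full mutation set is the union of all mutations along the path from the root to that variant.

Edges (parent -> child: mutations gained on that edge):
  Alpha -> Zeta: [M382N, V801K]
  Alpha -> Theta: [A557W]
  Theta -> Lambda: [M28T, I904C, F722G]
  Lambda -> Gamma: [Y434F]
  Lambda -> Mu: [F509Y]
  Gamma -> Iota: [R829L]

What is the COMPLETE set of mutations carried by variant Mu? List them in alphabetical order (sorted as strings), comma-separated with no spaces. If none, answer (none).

At Alpha: gained [] -> total []
At Theta: gained ['A557W'] -> total ['A557W']
At Lambda: gained ['M28T', 'I904C', 'F722G'] -> total ['A557W', 'F722G', 'I904C', 'M28T']
At Mu: gained ['F509Y'] -> total ['A557W', 'F509Y', 'F722G', 'I904C', 'M28T']

Answer: A557W,F509Y,F722G,I904C,M28T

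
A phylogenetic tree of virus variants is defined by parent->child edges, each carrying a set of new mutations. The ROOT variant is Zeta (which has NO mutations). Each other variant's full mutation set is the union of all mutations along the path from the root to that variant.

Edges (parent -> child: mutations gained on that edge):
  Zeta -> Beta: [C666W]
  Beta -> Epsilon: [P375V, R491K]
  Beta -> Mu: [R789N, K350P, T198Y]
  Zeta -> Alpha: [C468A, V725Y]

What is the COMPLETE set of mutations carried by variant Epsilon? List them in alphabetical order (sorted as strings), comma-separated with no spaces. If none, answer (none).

Answer: C666W,P375V,R491K

Derivation:
At Zeta: gained [] -> total []
At Beta: gained ['C666W'] -> total ['C666W']
At Epsilon: gained ['P375V', 'R491K'] -> total ['C666W', 'P375V', 'R491K']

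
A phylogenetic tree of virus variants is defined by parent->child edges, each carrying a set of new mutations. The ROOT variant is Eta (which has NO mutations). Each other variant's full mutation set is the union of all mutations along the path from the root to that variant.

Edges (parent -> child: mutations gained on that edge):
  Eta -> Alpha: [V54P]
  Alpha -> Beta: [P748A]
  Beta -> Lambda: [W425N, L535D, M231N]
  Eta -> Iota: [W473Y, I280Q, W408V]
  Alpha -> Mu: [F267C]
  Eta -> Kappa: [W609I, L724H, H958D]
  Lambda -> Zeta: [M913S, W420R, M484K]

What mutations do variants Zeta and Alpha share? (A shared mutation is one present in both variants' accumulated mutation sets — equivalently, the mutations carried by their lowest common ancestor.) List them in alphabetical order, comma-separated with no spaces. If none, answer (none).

Answer: V54P

Derivation:
Accumulating mutations along path to Zeta:
  At Eta: gained [] -> total []
  At Alpha: gained ['V54P'] -> total ['V54P']
  At Beta: gained ['P748A'] -> total ['P748A', 'V54P']
  At Lambda: gained ['W425N', 'L535D', 'M231N'] -> total ['L535D', 'M231N', 'P748A', 'V54P', 'W425N']
  At Zeta: gained ['M913S', 'W420R', 'M484K'] -> total ['L535D', 'M231N', 'M484K', 'M913S', 'P748A', 'V54P', 'W420R', 'W425N']
Mutations(Zeta) = ['L535D', 'M231N', 'M484K', 'M913S', 'P748A', 'V54P', 'W420R', 'W425N']
Accumulating mutations along path to Alpha:
  At Eta: gained [] -> total []
  At Alpha: gained ['V54P'] -> total ['V54P']
Mutations(Alpha) = ['V54P']
Intersection: ['L535D', 'M231N', 'M484K', 'M913S', 'P748A', 'V54P', 'W420R', 'W425N'] ∩ ['V54P'] = ['V54P']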